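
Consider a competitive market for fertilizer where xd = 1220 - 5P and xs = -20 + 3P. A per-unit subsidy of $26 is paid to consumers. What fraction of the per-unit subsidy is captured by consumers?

Pre-subsidy: 1220 - 5P = -20 + 3P gives P* = 155, x* = 445.
With the rebate, buyers effectively pay Pb = Ps − 26, where Ps is the price sellers receive.
Demand in terms of Ps becomes xd = 1220 − 5(Ps − 26) = 1350 - 5Ps. Setting this equal to supply: 1350 - 5Ps = -20 + 3Ps, so Ps = 171.25.
Buyers pay Pb = 171.25 − 26 = 145.25; x' = -20 + 3·171.25 = 493.75.
Buyers' price falls by P* − Pb = 155 − 145.25 = 9.75; sellers' price rises by Ps − P* = 171.25 − 155 = 16.25.
So consumers capture 9.75/26 = 0.375 of each unit of subsidy.

Consumer share = 0.375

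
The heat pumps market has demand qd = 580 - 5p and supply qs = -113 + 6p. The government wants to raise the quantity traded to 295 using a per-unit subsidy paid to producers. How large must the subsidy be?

Required subsidy s = 11 per unit

At q = 295, invert demand for the buyer price: pb = (580 − 295)/5 = 57; invert supply for the seller price: ps = (295 − (-113))/6 = 68.
The subsidy must fill the gap: s = ps − pb = 68 − 57 = 11.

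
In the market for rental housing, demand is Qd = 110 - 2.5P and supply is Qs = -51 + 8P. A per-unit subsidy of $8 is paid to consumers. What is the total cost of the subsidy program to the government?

Pre-subsidy: 110 - 2.5P = -51 + 8P gives P* = 46/3, Q* = 215/3.
With the rebate, buyers effectively pay Pb = Ps − 8, where Ps is the price sellers receive.
Demand in terms of Ps becomes Qd = 110 − 2.5(Ps − 8) = 130 - 2.5Ps. Setting this equal to supply: 130 - 2.5Ps = -51 + 8Ps, so Ps = 362/21.
Buyers pay Pb = 362/21 − 8 = 194/21; Q' = -51 + 8·(362/21) = 1825/21.
Government outlay = subsidy × quantity = 8 × 1825/21 = 14600/21.

Government cost = 14600/21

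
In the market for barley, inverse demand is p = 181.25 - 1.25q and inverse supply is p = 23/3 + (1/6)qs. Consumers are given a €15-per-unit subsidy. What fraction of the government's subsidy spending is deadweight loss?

Pre-subsidy: 181.25 - 1.25q = 23/3 + (1/6)q gives q* = 2083/17 and p* = 955/34.
With the rebate, buyers effectively pay pb = ps − 15, where ps is the price sellers receive.
On the curves, pb = 181.25 - 1.25q and ps = 23/3 + (1/6)q; the wedge ps − pb = 15 gives 23/3 + (1/6)q − (181.25 - 1.25q) = 15, so q' = 2263/17.
Then pb = 181.25 − 1.25·(2263/17) = 505/34 and ps = 23/3 + (1/6)·(2263/17) = 1015/34.
ΔCS = ½(2083/17 + 2263/17)(955/34 − 505/34) = 488925/289; ΔPS = ½(2083/17 + 2263/17)(1015/34 − 955/34) = 65190/289.
Government spending = 15 × 2263/17 = 33945/17.
DWL = ½ × 15 × (2263/17 − 2083/17) = 1350/17; fraction = (1350/17) / (33945/17) = 90/2263.

DWL / government spending = 90/2263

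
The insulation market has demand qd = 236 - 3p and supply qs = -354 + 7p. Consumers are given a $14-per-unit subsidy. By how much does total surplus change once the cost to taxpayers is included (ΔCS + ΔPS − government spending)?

Net change in total surplus = -$205.8

Pre-subsidy: 236 - 3p = -354 + 7p gives p* = 59, q* = 59.
With the rebate, buyers effectively pay pb = ps − 14, where ps is the price sellers receive.
Demand in terms of ps becomes qd = 236 − 3(ps − 14) = 278 - 3ps. Setting this equal to supply: 278 - 3ps = -354 + 7ps, so ps = 63.2.
Buyers pay pb = 63.2 − 14 = 49.2; q' = -354 + 7·63.2 = 88.4.
ΔCS = ½(59 + 88.4)(59 − 49.2) = 722.26; ΔPS = ½(59 + 88.4)(63.2 − 59) = 309.54.
Government spending = 14 × 88.4 = 1237.6.
Net change = 722.26 + 309.54 − 1237.6 = -205.8. The loss equals the DWL triangle ½·14·29.4.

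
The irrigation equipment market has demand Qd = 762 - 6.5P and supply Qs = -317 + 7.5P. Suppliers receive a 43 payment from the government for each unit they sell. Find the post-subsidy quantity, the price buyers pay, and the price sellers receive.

Q' = 23003/56; buyers pay 1513/28; sellers receive 2717/28

Pre-subsidy: 762 - 6.5P = -317 + 7.5P gives P* = 1079/14, Q* = 7309/28.
With the subsidy, sellers receive Ps = Pb + 43 for each unit, where Pb is the price buyers pay.
Supply in terms of Pb becomes Qs = -317 + 7.5(Pb + 43) = 5.5 + 7.5Pb. Setting this equal to demand: 762 - 6.5Pb = 5.5 + 7.5Pb, so Pb = 1513/28.
Sellers receive Ps = 1513/28 + 43 = 2717/28; Q' = 762 − 6.5·(1513/28) = 23003/56.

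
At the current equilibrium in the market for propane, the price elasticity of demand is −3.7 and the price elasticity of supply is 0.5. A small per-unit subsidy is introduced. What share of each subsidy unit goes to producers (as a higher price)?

For a small subsidy around the equilibrium, the benefit split depends on the relative slopes, which at a point are proportional to the elasticities.
Buyer share = εs/(εs + |εd|) = 0.5/(0.5 + 3.7) = 5/42; seller share = |εd|/(εs + |εd|) = 37/42.
So producers capture 37/42 of the subsidy.

Producer share = 37/42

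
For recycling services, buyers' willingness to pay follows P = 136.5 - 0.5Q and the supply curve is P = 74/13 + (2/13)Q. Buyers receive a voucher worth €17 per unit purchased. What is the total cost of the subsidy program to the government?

Pre-subsidy: 136.5 - 0.5Q = 74/13 + (2/13)Q gives Q* = 3401/17 and P* = 620/17.
With the rebate, buyers effectively pay Pb = Ps − 17, where Ps is the price sellers receive.
On the curves, Pb = 136.5 - 0.5Q and Ps = 74/13 + (2/13)Q; the wedge Ps − Pb = 17 gives 74/13 + (2/13)Q − (136.5 - 0.5Q) = 17, so Q' = 3843/17.
Then Pb = 136.5 − 0.5·(3843/17) = 399/17 and Ps = 74/13 + (2/13)·(3843/17) = 688/17.
Government outlay = subsidy × quantity = 17 × 3843/17 = 3843.

Government cost = €3843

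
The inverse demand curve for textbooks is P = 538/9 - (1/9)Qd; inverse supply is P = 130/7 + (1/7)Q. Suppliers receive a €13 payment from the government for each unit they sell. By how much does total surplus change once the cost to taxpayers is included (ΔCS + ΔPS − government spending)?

Net change in total surplus = -€332.71875

Pre-subsidy: 538/9 - (1/9)Q = 130/7 + (1/7)Q gives Q* = 162.25 and P* = 41.75.
With the subsidy, sellers receive Ps = Pb + 13 for each unit, where Pb is the price buyers pay.
On the curves, Pb = 538/9 - (1/9)Q and Ps = 130/7 + (1/7)Q; the wedge Ps − Pb = 13 gives 130/7 + (1/7)Q − (538/9 - (1/9)Q) = 13, so Q' = 213.4375.
Then Pb = 538/9 − (1/9)·213.4375 = 36.0625 and Ps = 130/7 + (1/7)·213.4375 = 49.0625.
ΔCS = ½(162.25 + 213.4375)(41.75 − 36.0625) = 1068.361328125; ΔPS = ½(162.25 + 213.4375)(49.0625 − 41.75) = 1373.607421875.
Government spending = 13 × 213.4375 = 2774.6875.
Net change = 1068.361328125 + 1373.607421875 − 2774.6875 = -332.71875. The loss equals the DWL triangle ½·13·51.1875.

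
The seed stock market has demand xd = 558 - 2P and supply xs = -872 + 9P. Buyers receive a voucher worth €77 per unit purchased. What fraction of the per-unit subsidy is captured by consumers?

Pre-subsidy: 558 - 2P = -872 + 9P gives P* = 130, x* = 298.
With the rebate, buyers effectively pay Pb = Ps − 77, where Ps is the price sellers receive.
Demand in terms of Ps becomes xd = 558 − 2(Ps − 77) = 712 - 2Ps. Setting this equal to supply: 712 - 2Ps = -872 + 9Ps, so Ps = 144.
Buyers pay Pb = 144 − 77 = 67; x' = -872 + 9·144 = 424.
Buyers' price falls by P* − Pb = 130 − 67 = 63; sellers' price rises by Ps − P* = 144 − 130 = 14.
So consumers capture 63/77 = 9/11 of each unit of subsidy.

Consumer share = 9/11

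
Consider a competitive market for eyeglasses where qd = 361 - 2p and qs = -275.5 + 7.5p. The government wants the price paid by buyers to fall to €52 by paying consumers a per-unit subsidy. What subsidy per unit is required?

Required subsidy s = €19 per unit

At a buyer price of 52, quantity demanded is 361 − 2·52 = 257.
Sellers supply 257 only when they receive ps with -275.5 + 7.5·ps = 257, i.e. ps = 71.
s = ps − pb = 71 − 52 = 19.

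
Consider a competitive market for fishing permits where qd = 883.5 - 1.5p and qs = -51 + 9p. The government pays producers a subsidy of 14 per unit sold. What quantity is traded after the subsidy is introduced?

q' = 768

Pre-subsidy: 883.5 - 1.5p = -51 + 9p gives p* = 89, q* = 750.
With the subsidy, sellers receive ps = pb + 14 for each unit, where pb is the price buyers pay.
Supply in terms of pb becomes qs = -51 + 9(pb + 14) = 75 + 9pb. Setting this equal to demand: 883.5 - 1.5pb = 75 + 9pb, so pb = 77.
Sellers receive ps = 77 + 14 = 91; q' = 883.5 − 1.5·77 = 768.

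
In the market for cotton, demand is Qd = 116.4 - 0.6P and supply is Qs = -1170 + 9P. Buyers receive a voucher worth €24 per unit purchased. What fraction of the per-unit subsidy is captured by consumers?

Consumer share = 0.9375

Pre-subsidy: 116.4 - 0.6P = -1170 + 9P gives P* = 134, Q* = 36.
With the rebate, buyers effectively pay Pb = Ps − 24, where Ps is the price sellers receive.
Demand in terms of Ps becomes Qd = 116.4 − 0.6(Ps − 24) = 130.8 - 0.6Ps. Setting this equal to supply: 130.8 - 0.6Ps = -1170 + 9Ps, so Ps = 135.5.
Buyers pay Pb = 135.5 − 24 = 111.5; Q' = -1170 + 9·135.5 = 49.5.
Buyers' price falls by P* − Pb = 134 − 111.5 = 22.5; sellers' price rises by Ps − P* = 135.5 − 134 = 1.5.
So consumers capture 22.5/24 = 0.9375 of each unit of subsidy.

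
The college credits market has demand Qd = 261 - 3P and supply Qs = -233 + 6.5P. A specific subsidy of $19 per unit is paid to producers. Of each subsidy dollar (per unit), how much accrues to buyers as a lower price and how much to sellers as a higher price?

Buyers gain $13 per unit; sellers gain $6 per unit

Pre-subsidy: 261 - 3P = -233 + 6.5P gives P* = 52, Q* = 105.
With the subsidy, sellers receive Ps = Pb + 19 for each unit, where Pb is the price buyers pay.
Supply in terms of Pb becomes Qs = -233 + 6.5(Pb + 19) = -109.5 + 6.5Pb. Setting this equal to demand: 261 - 3Pb = -109.5 + 6.5Pb, so Pb = 39.
Sellers receive Ps = 39 + 19 = 58; Q' = 261 − 3·39 = 144.
Buyers' price falls by P* − Pb = 52 − 39 = 13; sellers' price rises by Ps − P* = 58 − 52 = 6.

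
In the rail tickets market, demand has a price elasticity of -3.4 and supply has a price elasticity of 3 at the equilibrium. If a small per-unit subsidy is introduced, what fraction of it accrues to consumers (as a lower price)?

Consumer share = 0.46875

For a small subsidy around the equilibrium, the benefit split depends on the relative slopes, which at a point are proportional to the elasticities.
Buyer share = εs/(εs + |εd|) = 3/(3 + 3.4) = 0.46875; seller share = |εd|/(εs + |εd|) = 0.53125.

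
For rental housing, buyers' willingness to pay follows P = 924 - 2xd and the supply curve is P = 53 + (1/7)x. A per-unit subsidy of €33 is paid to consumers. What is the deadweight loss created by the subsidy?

Deadweight loss = €254.1

Pre-subsidy: 924 - 2x = 53 + (1/7)x gives x* = 6097/15 and P* = 1666/15.
With the rebate, buyers effectively pay Pb = Ps − 33, where Ps is the price sellers receive.
On the curves, Pb = 924 - 2x and Ps = 53 + (1/7)x; the wedge Ps − Pb = 33 gives 53 + (1/7)x − (924 - 2x) = 33, so x' = 6328/15.
Then Pb = 924 − 2·(6328/15) = 1204/15 and Ps = 53 + (1/7)·(6328/15) = 1699/15.
The subsidy expands output by 6328/15 − 6097/15 = 15.4 past the efficient level; on those units the gap between marginal cost and willingness to pay runs from 0 up to 33.
DWL = ½ × 33 × 15.4 = 254.1.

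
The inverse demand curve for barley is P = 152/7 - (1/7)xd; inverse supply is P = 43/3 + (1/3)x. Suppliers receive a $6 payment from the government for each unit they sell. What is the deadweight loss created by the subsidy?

Pre-subsidy: 152/7 - (1/7)x = 43/3 + (1/3)x gives x* = 15.5 and P* = 19.5.
With the subsidy, sellers receive Ps = Pb + 6 for each unit, where Pb is the price buyers pay.
On the curves, Pb = 152/7 - (1/7)x and Ps = 43/3 + (1/3)x; the wedge Ps − Pb = 6 gives 43/3 + (1/3)x − (152/7 - (1/7)x) = 6, so x' = 28.1.
Then Pb = 152/7 − (1/7)·28.1 = 17.7 and Ps = 43/3 + (1/3)·28.1 = 23.7.
The subsidy expands output by 28.1 − 15.5 = 12.6 past the efficient level; on those units the gap between marginal cost and willingness to pay runs from 0 up to 6.
DWL = ½ × 6 × 12.6 = 37.8.

Deadweight loss = $37.8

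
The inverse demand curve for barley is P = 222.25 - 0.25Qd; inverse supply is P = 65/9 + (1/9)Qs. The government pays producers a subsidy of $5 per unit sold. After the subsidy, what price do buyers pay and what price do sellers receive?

Buyers pay 909/13; sellers receive 974/13

Pre-subsidy: 222.25 - 0.25Q = 65/9 + (1/9)Q gives Q* = 7741/13 and P* = 954/13.
With the subsidy, sellers receive Ps = Pb + 5 for each unit, where Pb is the price buyers pay.
On the curves, Pb = 222.25 - 0.25Q and Ps = 65/9 + (1/9)Q; the wedge Ps − Pb = 5 gives 65/9 + (1/9)Q − (222.25 - 0.25Q) = 5, so Q' = 7921/13.
Then Pb = 222.25 − 0.25·(7921/13) = 909/13 and Ps = 65/9 + (1/9)·(7921/13) = 974/13.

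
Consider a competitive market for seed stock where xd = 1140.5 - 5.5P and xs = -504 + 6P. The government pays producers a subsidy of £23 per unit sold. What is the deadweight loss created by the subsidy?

Deadweight loss = £759

Pre-subsidy: 1140.5 - 5.5P = -504 + 6P gives P* = 143, x* = 354.
With the subsidy, sellers receive Ps = Pb + 23 for each unit, where Pb is the price buyers pay.
Supply in terms of Pb becomes xs = -504 + 6(Pb + 23) = -366 + 6Pb. Setting this equal to demand: 1140.5 - 5.5Pb = -366 + 6Pb, so Pb = 131.
Sellers receive Ps = 131 + 23 = 154; x' = 1140.5 − 5.5·131 = 420.
The subsidy expands output by 420 − 354 = 66 past the efficient level; on those units the gap between marginal cost and willingness to pay runs from 0 up to 23.
DWL = ½ × 23 × 66 = 759.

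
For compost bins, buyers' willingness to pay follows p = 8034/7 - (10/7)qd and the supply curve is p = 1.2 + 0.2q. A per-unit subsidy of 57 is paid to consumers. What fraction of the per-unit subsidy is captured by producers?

Producer share = 7/57

Pre-subsidy: 8034/7 - (10/7)q = 1.2 + 0.2q gives q* = 704 and p* = 142.
With the rebate, buyers effectively pay pb = ps − 57, where ps is the price sellers receive.
On the curves, pb = 8034/7 - (10/7)q and ps = 1.2 + 0.2q; the wedge ps − pb = 57 gives 1.2 + 0.2q − (8034/7 - (10/7)q) = 57, so q' = 739.
Then pb = 8034/7 − (10/7)·739 = 92 and ps = 1.2 + 0.2·739 = 149.
Buyers' price falls by p* − pb = 142 − 92 = 50; sellers' price rises by ps − p* = 149 − 142 = 7.
So producers capture 7/57 = 7/57 of each unit of subsidy.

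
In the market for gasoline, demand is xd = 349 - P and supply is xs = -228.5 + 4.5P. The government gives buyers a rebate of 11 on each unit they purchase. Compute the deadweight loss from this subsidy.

Deadweight loss = 49.5

Pre-subsidy: 349 - P = -228.5 + 4.5P gives P* = 105, x* = 244.
With the rebate, buyers effectively pay Pb = Ps − 11, where Ps is the price sellers receive.
Demand in terms of Ps becomes xd = 349 − 1(Ps − 11) = 360 - Ps. Setting this equal to supply: 360 - Ps = -228.5 + 4.5Ps, so Ps = 107.
Buyers pay Pb = 107 − 11 = 96; x' = -228.5 + 4.5·107 = 253.
The subsidy expands output by 253 − 244 = 9 past the efficient level; on those units the gap between marginal cost and willingness to pay runs from 0 up to 11.
DWL = ½ × 11 × 9 = 49.5.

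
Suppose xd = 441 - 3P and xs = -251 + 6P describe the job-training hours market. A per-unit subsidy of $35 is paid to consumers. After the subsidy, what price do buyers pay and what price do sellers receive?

Pre-subsidy: 441 - 3P = -251 + 6P gives P* = 692/9, x* = 631/3.
With the rebate, buyers effectively pay Pb = Ps − 35, where Ps is the price sellers receive.
Demand in terms of Ps becomes xd = 441 − 3(Ps − 35) = 546 - 3Ps. Setting this equal to supply: 546 - 3Ps = -251 + 6Ps, so Ps = 797/9.
Buyers pay Pb = 797/9 − 35 = 482/9; x' = -251 + 6·(797/9) = 841/3.

Buyers pay 482/9; sellers receive 797/9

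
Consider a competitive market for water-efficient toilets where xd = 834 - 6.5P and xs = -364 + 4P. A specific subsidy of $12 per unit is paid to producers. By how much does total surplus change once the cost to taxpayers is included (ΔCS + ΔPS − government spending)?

Net change in total surplus = -1248/7

Pre-subsidy: 834 - 6.5P = -364 + 4P gives P* = 2396/21, x* = 1940/21.
With the subsidy, sellers receive Ps = Pb + 12 for each unit, where Pb is the price buyers pay.
Supply in terms of Pb becomes xs = -364 + 4(Pb + 12) = -316 + 4Pb. Setting this equal to demand: 834 - 6.5Pb = -316 + 4Pb, so Pb = 2300/21.
Sellers receive Ps = 2300/21 + 12 = 2552/21; x' = 834 − 6.5·(2300/21) = 2564/21.
ΔCS = ½(1940/21 + 2564/21)(2396/21 − 2300/21) = 72064/147; ΔPS = ½(1940/21 + 2564/21)(2552/21 − 2396/21) = 117104/147.
Government spending = 12 × 2564/21 = 10256/7.
Net change = 72064/147 + 117104/147 − 10256/7 = -1248/7. The loss equals the DWL triangle ½·12·208/7.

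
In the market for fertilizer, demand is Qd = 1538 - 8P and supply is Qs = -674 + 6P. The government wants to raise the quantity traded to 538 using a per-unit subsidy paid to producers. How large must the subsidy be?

At Q = 538, invert demand for the buyer price: Pb = (1538 − 538)/8 = 125; invert supply for the seller price: Ps = (538 − (-674))/6 = 202.
The subsidy must fill the gap: s = Ps − Pb = 202 − 125 = 77.

Required subsidy s = 77 per unit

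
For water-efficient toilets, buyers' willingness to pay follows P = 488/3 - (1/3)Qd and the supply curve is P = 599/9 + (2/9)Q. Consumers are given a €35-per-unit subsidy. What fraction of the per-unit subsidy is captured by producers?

Pre-subsidy: 488/3 - (1/3)Q = 599/9 + (2/9)Q gives Q* = 173 and P* = 105.
With the rebate, buyers effectively pay Pb = Ps − 35, where Ps is the price sellers receive.
On the curves, Pb = 488/3 - (1/3)Q and Ps = 599/9 + (2/9)Q; the wedge Ps − Pb = 35 gives 599/9 + (2/9)Q − (488/3 - (1/3)Q) = 35, so Q' = 236.
Then Pb = 488/3 − (1/3)·236 = 84 and Ps = 599/9 + (2/9)·236 = 119.
Buyers' price falls by P* − Pb = 105 − 84 = 21; sellers' price rises by Ps − P* = 119 − 105 = 14.
So producers capture 14/35 = 0.4 of each unit of subsidy.

Producer share = 0.4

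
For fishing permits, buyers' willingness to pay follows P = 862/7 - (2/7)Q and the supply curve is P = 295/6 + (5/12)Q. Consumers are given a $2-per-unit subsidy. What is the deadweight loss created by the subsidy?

Pre-subsidy: 862/7 - (2/7)Q = 295/6 + (5/12)Q gives Q* = 6214/59 and P* = 5490/59.
With the rebate, buyers effectively pay Pb = Ps − 2, where Ps is the price sellers receive.
On the curves, Pb = 862/7 - (2/7)Q and Ps = 295/6 + (5/12)Q; the wedge Ps − Pb = 2 gives 295/6 + (5/12)Q − (862/7 - (2/7)Q) = 2, so Q' = 6382/59.
Then Pb = 862/7 − (2/7)·(6382/59) = 5442/59 and Ps = 295/6 + (5/12)·(6382/59) = 5560/59.
The subsidy expands output by 6382/59 − 6214/59 = 168/59 past the efficient level; on those units the gap between marginal cost and willingness to pay runs from 0 up to 2.
DWL = ½ × 2 × 168/59 = 168/59.

Deadweight loss = 168/59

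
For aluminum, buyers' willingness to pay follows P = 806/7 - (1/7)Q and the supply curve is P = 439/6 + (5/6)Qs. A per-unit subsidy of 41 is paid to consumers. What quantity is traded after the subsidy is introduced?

Pre-subsidy: 806/7 - (1/7)Q = 439/6 + (5/6)Q gives Q* = 43 and P* = 109.
With the rebate, buyers effectively pay Pb = Ps − 41, where Ps is the price sellers receive.
On the curves, Pb = 806/7 - (1/7)Q and Ps = 439/6 + (5/6)Q; the wedge Ps − Pb = 41 gives 439/6 + (5/6)Q − (806/7 - (1/7)Q) = 41, so Q' = 85.
Then Pb = 806/7 − (1/7)·85 = 103 and Ps = 439/6 + (5/6)·85 = 144.

Q' = 85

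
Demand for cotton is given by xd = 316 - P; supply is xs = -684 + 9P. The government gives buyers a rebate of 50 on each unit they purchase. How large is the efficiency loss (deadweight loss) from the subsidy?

Pre-subsidy: 316 - P = -684 + 9P gives P* = 100, x* = 216.
With the rebate, buyers effectively pay Pb = Ps − 50, where Ps is the price sellers receive.
Demand in terms of Ps becomes xd = 316 − 1(Ps − 50) = 366 - Ps. Setting this equal to supply: 366 - Ps = -684 + 9Ps, so Ps = 105.
Buyers pay Pb = 105 − 50 = 55; x' = -684 + 9·105 = 261.
The subsidy expands output by 261 − 216 = 45 past the efficient level; on those units the gap between marginal cost and willingness to pay runs from 0 up to 50.
DWL = ½ × 50 × 45 = 1125.

Deadweight loss = 1125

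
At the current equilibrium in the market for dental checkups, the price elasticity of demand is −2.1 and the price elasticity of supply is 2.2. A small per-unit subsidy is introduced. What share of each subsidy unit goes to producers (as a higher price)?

For a small subsidy around the equilibrium, the benefit split depends on the relative slopes, which at a point are proportional to the elasticities.
Buyer share = εs/(εs + |εd|) = 2.2/(2.2 + 2.1) = 22/43; seller share = |εd|/(εs + |εd|) = 21/43.
So producers capture 21/43 of the subsidy.

Producer share = 21/43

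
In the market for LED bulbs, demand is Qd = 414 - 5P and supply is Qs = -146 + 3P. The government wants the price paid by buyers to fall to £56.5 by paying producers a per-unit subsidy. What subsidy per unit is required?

At a buyer price of 56.5, quantity demanded is 414 − 5·56.5 = 131.5.
Sellers supply 131.5 only when they receive Ps with -146 + 3·Ps = 131.5, i.e. Ps = 92.5.
s = Ps − Pb = 92.5 − 56.5 = 36.

Required subsidy s = £36 per unit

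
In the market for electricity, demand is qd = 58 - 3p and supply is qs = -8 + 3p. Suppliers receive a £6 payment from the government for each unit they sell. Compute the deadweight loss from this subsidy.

Deadweight loss = £27

Pre-subsidy: 58 - 3p = -8 + 3p gives p* = 11, q* = 25.
With the subsidy, sellers receive ps = pb + 6 for each unit, where pb is the price buyers pay.
Supply in terms of pb becomes qs = -8 + 3(pb + 6) = 10 + 3pb. Setting this equal to demand: 58 - 3pb = 10 + 3pb, so pb = 8.
Sellers receive ps = 8 + 6 = 14; q' = 58 − 3·8 = 34.
The subsidy expands output by 34 − 25 = 9 past the efficient level; on those units the gap between marginal cost and willingness to pay runs from 0 up to 6.
DWL = ½ × 6 × 9 = 27.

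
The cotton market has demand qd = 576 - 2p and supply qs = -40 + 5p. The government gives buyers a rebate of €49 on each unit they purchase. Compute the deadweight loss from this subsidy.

Pre-subsidy: 576 - 2p = -40 + 5p gives p* = 88, q* = 400.
With the rebate, buyers effectively pay pb = ps − 49, where ps is the price sellers receive.
Demand in terms of ps becomes qd = 576 − 2(ps − 49) = 674 - 2ps. Setting this equal to supply: 674 - 2ps = -40 + 5ps, so ps = 102.
Buyers pay pb = 102 − 49 = 53; q' = -40 + 5·102 = 470.
The subsidy expands output by 470 − 400 = 70 past the efficient level; on those units the gap between marginal cost and willingness to pay runs from 0 up to 49.
DWL = ½ × 49 × 70 = 1715.

Deadweight loss = €1715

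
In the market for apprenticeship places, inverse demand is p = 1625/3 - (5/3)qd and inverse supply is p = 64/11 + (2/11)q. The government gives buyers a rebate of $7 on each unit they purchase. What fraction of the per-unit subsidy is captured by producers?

Producer share = 6/61

Pre-subsidy: 1625/3 - (5/3)q = 64/11 + (2/11)q gives q* = 17683/61 and p* = 3570/61.
With the rebate, buyers effectively pay pb = ps − 7, where ps is the price sellers receive.
On the curves, pb = 1625/3 - (5/3)q and ps = 64/11 + (2/11)q; the wedge ps − pb = 7 gives 64/11 + (2/11)q − (1625/3 - (5/3)q) = 7, so q' = 17914/61.
Then pb = 1625/3 − (5/3)·(17914/61) = 3185/61 and ps = 64/11 + (2/11)·(17914/61) = 3612/61.
Buyers' price falls by p* − pb = 3570/61 − 3185/61 = 385/61; sellers' price rises by ps − p* = 3612/61 − 3570/61 = 42/61.
So producers capture (42/61)/7 = 6/61 of each unit of subsidy.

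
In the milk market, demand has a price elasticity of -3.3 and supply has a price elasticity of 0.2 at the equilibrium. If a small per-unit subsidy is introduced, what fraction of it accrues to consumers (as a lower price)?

Consumer share = 2/35

For a small subsidy around the equilibrium, the benefit split depends on the relative slopes, which at a point are proportional to the elasticities.
Buyer share = εs/(εs + |εd|) = 0.2/(0.2 + 3.3) = 2/35; seller share = |εd|/(εs + |εd|) = 33/35.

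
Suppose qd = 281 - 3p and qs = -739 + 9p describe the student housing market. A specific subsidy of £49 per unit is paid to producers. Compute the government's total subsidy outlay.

Government cost = £6676.25

Pre-subsidy: 281 - 3p = -739 + 9p gives p* = 85, q* = 26.
With the subsidy, sellers receive ps = pb + 49 for each unit, where pb is the price buyers pay.
Supply in terms of pb becomes qs = -739 + 9(pb + 49) = -298 + 9pb. Setting this equal to demand: 281 - 3pb = -298 + 9pb, so pb = 48.25.
Sellers receive ps = 48.25 + 49 = 97.25; q' = 281 − 3·48.25 = 136.25.
Government outlay = subsidy × quantity = 49 × 136.25 = 6676.25.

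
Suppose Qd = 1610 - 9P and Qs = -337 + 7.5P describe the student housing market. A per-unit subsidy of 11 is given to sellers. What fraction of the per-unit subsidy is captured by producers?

Producer share = 6/11

Pre-subsidy: 1610 - 9P = -337 + 7.5P gives P* = 118, Q* = 548.
With the subsidy, sellers receive Ps = Pb + 11 for each unit, where Pb is the price buyers pay.
Supply in terms of Pb becomes Qs = -337 + 7.5(Pb + 11) = -254.5 + 7.5Pb. Setting this equal to demand: 1610 - 9Pb = -254.5 + 7.5Pb, so Pb = 113.
Sellers receive Ps = 113 + 11 = 124; Q' = 1610 − 9·113 = 593.
Buyers' price falls by P* − Pb = 118 − 113 = 5; sellers' price rises by Ps − P* = 124 − 118 = 6.
So producers capture 6/11 = 6/11 of each unit of subsidy.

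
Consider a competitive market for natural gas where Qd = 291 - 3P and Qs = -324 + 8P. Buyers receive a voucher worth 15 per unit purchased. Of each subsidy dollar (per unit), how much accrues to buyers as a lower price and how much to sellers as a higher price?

Buyers gain 120/11 per unit; sellers gain 45/11 per unit

Pre-subsidy: 291 - 3P = -324 + 8P gives P* = 615/11, Q* = 1356/11.
With the rebate, buyers effectively pay Pb = Ps − 15, where Ps is the price sellers receive.
Demand in terms of Ps becomes Qd = 291 − 3(Ps − 15) = 336 - 3Ps. Setting this equal to supply: 336 - 3Ps = -324 + 8Ps, so Ps = 60.
Buyers pay Pb = 60 − 15 = 45; Q' = -324 + 8·60 = 156.
Buyers' price falls by P* − Pb = 615/11 − 45 = 120/11; sellers' price rises by Ps − P* = 60 − 615/11 = 45/11.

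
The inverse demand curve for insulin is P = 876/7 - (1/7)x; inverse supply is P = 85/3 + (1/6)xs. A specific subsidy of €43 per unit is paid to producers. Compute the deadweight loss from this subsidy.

Deadweight loss = 38829/13

Pre-subsidy: 876/7 - (1/7)x = 85/3 + (1/6)x gives x* = 4066/13 and P* = 1046/13.
With the subsidy, sellers receive Ps = Pb + 43 for each unit, where Pb is the price buyers pay.
On the curves, Pb = 876/7 - (1/7)x and Ps = 85/3 + (1/6)x; the wedge Ps − Pb = 43 gives 85/3 + (1/6)x − (876/7 - (1/7)x) = 43, so x' = 5872/13.
Then Pb = 876/7 − (1/7)·(5872/13) = 788/13 and Ps = 85/3 + (1/6)·(5872/13) = 1347/13.
The subsidy expands output by 5872/13 − 4066/13 = 1806/13 past the efficient level; on those units the gap between marginal cost and willingness to pay runs from 0 up to 43.
DWL = ½ × 43 × 1806/13 = 38829/13.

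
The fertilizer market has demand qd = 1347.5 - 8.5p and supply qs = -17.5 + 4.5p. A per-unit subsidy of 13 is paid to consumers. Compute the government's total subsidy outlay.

Pre-subsidy: 1347.5 - 8.5p = -17.5 + 4.5p gives p* = 105, q* = 455.
With the rebate, buyers effectively pay pb = ps − 13, where ps is the price sellers receive.
Demand in terms of ps becomes qd = 1347.5 − 8.5(ps − 13) = 1458 - 8.5ps. Setting this equal to supply: 1458 - 8.5ps = -17.5 + 4.5ps, so ps = 113.5.
Buyers pay pb = 113.5 − 13 = 100.5; q' = -17.5 + 4.5·113.5 = 493.25.
Government outlay = subsidy × quantity = 13 × 493.25 = 6412.25.

Government cost = 6412.25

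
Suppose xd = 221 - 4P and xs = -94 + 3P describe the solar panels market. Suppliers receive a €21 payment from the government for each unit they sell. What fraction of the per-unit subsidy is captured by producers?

Pre-subsidy: 221 - 4P = -94 + 3P gives P* = 45, x* = 41.
With the subsidy, sellers receive Ps = Pb + 21 for each unit, where Pb is the price buyers pay.
Supply in terms of Pb becomes xs = -94 + 3(Pb + 21) = -31 + 3Pb. Setting this equal to demand: 221 - 4Pb = -31 + 3Pb, so Pb = 36.
Sellers receive Ps = 36 + 21 = 57; x' = 221 − 4·36 = 77.
Buyers' price falls by P* − Pb = 45 − 36 = 9; sellers' price rises by Ps − P* = 57 − 45 = 12.
So producers capture 12/21 = 4/7 of each unit of subsidy.

Producer share = 4/7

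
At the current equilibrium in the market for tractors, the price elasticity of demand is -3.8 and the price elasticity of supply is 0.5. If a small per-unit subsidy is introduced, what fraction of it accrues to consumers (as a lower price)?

For a small subsidy around the equilibrium, the benefit split depends on the relative slopes, which at a point are proportional to the elasticities.
Buyer share = εs/(εs + |εd|) = 0.5/(0.5 + 3.8) = 5/43; seller share = |εd|/(εs + |εd|) = 38/43.

Consumer share = 5/43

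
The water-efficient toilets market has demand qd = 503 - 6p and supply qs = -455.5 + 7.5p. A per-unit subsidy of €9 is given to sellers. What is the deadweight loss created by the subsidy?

Pre-subsidy: 503 - 6p = -455.5 + 7.5p gives p* = 71, q* = 77.
With the subsidy, sellers receive ps = pb + 9 for each unit, where pb is the price buyers pay.
Supply in terms of pb becomes qs = -455.5 + 7.5(pb + 9) = -388 + 7.5pb. Setting this equal to demand: 503 - 6pb = -388 + 7.5pb, so pb = 66.
Sellers receive ps = 66 + 9 = 75; q' = 503 − 6·66 = 107.
The subsidy expands output by 107 − 77 = 30 past the efficient level; on those units the gap between marginal cost and willingness to pay runs from 0 up to 9.
DWL = ½ × 9 × 30 = 135.

Deadweight loss = €135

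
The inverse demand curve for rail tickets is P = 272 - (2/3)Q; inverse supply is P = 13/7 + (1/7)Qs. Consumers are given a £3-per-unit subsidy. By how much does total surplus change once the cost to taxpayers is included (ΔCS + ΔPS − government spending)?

Net change in total surplus = -189/34

Pre-subsidy: 272 - (2/3)Q = 13/7 + (1/7)Q gives Q* = 5673/17 and P* = 842/17.
With the rebate, buyers effectively pay Pb = Ps − 3, where Ps is the price sellers receive.
On the curves, Pb = 272 - (2/3)Q and Ps = 13/7 + (1/7)Q; the wedge Ps − Pb = 3 gives 13/7 + (1/7)Q − (272 - (2/3)Q) = 3, so Q' = 5736/17.
Then Pb = 272 − (2/3)·(5736/17) = 800/17 and Ps = 13/7 + (1/7)·(5736/17) = 851/17.
ΔCS = ½(5673/17 + 5736/17)(842/17 − 800/17) = 239589/289; ΔPS = ½(5673/17 + 5736/17)(851/17 − 842/17) = 102681/578.
Government spending = 3 × 5736/17 = 17208/17.
Net change = 239589/289 + 102681/578 − 17208/17 = -189/34. The loss equals the DWL triangle ½·3·63/17.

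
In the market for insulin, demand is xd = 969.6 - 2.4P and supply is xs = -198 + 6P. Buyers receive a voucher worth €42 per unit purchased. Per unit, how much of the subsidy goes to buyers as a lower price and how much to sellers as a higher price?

Pre-subsidy: 969.6 - 2.4P = -198 + 6P gives P* = 139, x* = 636.
With the rebate, buyers effectively pay Pb = Ps − 42, where Ps is the price sellers receive.
Demand in terms of Ps becomes xd = 969.6 − 2.4(Ps − 42) = 1070.4 - 2.4Ps. Setting this equal to supply: 1070.4 - 2.4Ps = -198 + 6Ps, so Ps = 151.
Buyers pay Pb = 151 − 42 = 109; x' = -198 + 6·151 = 708.
Buyers' price falls by P* − Pb = 139 − 109 = 30; sellers' price rises by Ps − P* = 151 − 139 = 12.

Buyers gain €30 per unit; sellers gain €12 per unit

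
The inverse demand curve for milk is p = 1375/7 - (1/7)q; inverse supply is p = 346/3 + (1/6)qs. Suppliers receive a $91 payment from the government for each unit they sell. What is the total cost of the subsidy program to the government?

Pre-subsidy: 1375/7 - (1/7)q = 346/3 + (1/6)q gives q* = 262 and p* = 159.
With the subsidy, sellers receive ps = pb + 91 for each unit, where pb is the price buyers pay.
On the curves, pb = 1375/7 - (1/7)q and ps = 346/3 + (1/6)q; the wedge ps − pb = 91 gives 346/3 + (1/6)q − (1375/7 - (1/7)q) = 91, so q' = 556.
Then pb = 1375/7 − (1/7)·556 = 117 and ps = 346/3 + (1/6)·556 = 208.
Government outlay = subsidy × quantity = 91 × 556 = 50596.

Government cost = $50596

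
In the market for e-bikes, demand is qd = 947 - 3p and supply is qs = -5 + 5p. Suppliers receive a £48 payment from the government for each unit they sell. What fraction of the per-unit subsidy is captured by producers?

Pre-subsidy: 947 - 3p = -5 + 5p gives p* = 119, q* = 590.
With the subsidy, sellers receive ps = pb + 48 for each unit, where pb is the price buyers pay.
Supply in terms of pb becomes qs = -5 + 5(pb + 48) = 235 + 5pb. Setting this equal to demand: 947 - 3pb = 235 + 5pb, so pb = 89.
Sellers receive ps = 89 + 48 = 137; q' = 947 − 3·89 = 680.
Buyers' price falls by p* − pb = 119 − 89 = 30; sellers' price rises by ps − p* = 137 − 119 = 18.
So producers capture 18/48 = 0.375 of each unit of subsidy.

Producer share = 0.375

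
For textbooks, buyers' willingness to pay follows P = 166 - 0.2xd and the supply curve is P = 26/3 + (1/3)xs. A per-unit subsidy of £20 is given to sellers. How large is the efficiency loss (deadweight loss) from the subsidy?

Deadweight loss = £375

Pre-subsidy: 166 - 0.2x = 26/3 + (1/3)x gives x* = 295 and P* = 107.
With the subsidy, sellers receive Ps = Pb + 20 for each unit, where Pb is the price buyers pay.
On the curves, Pb = 166 - 0.2x and Ps = 26/3 + (1/3)x; the wedge Ps − Pb = 20 gives 26/3 + (1/3)x − (166 - 0.2x) = 20, so x' = 332.5.
Then Pb = 166 − 0.2·332.5 = 99.5 and Ps = 26/3 + (1/3)·332.5 = 119.5.
The subsidy expands output by 332.5 − 295 = 37.5 past the efficient level; on those units the gap between marginal cost and willingness to pay runs from 0 up to 20.
DWL = ½ × 20 × 37.5 = 375.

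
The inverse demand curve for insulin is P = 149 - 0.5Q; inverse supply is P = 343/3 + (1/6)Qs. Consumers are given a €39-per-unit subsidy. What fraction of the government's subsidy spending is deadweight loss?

DWL / government spending = 9/34

Pre-subsidy: 149 - 0.5Q = 343/3 + (1/6)Q gives Q* = 52 and P* = 123.
With the rebate, buyers effectively pay Pb = Ps − 39, where Ps is the price sellers receive.
On the curves, Pb = 149 - 0.5Q and Ps = 343/3 + (1/6)Q; the wedge Ps − Pb = 39 gives 343/3 + (1/6)Q − (149 - 0.5Q) = 39, so Q' = 110.5.
Then Pb = 149 − 0.5·110.5 = 93.75 and Ps = 343/3 + (1/6)·110.5 = 132.75.
ΔCS = ½(52 + 110.5)(123 − 93.75) = 2376.5625; ΔPS = ½(52 + 110.5)(132.75 − 123) = 792.1875.
Government spending = 39 × 110.5 = 4309.5.
DWL = ½ × 39 × (110.5 − 52) = 1140.75; fraction = 1140.75 / 4309.5 = 9/34.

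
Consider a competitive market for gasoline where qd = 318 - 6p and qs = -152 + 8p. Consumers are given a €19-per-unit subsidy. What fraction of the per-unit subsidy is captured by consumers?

Pre-subsidy: 318 - 6p = -152 + 8p gives p* = 235/7, q* = 816/7.
With the rebate, buyers effectively pay pb = ps − 19, where ps is the price sellers receive.
Demand in terms of ps becomes qd = 318 − 6(ps − 19) = 432 - 6ps. Setting this equal to supply: 432 - 6ps = -152 + 8ps, so ps = 292/7.
Buyers pay pb = 292/7 − 19 = 159/7; q' = -152 + 8·(292/7) = 1272/7.
Buyers' price falls by p* − pb = 235/7 − 159/7 = 76/7; sellers' price rises by ps − p* = 292/7 − 235/7 = 57/7.
So consumers capture (76/7)/19 = 4/7 of each unit of subsidy.

Consumer share = 4/7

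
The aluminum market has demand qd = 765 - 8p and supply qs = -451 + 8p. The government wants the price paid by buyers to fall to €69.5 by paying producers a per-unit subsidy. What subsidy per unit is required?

At a buyer price of 69.5, quantity demanded is 765 − 8·69.5 = 209.
Sellers supply 209 only when they receive ps with -451 + 8·ps = 209, i.e. ps = 82.5.
s = ps − pb = 82.5 − 69.5 = 13.

Required subsidy s = €13 per unit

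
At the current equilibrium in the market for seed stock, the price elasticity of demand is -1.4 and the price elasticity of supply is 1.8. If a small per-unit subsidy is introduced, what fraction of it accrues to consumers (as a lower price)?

For a small subsidy around the equilibrium, the benefit split depends on the relative slopes, which at a point are proportional to the elasticities.
Buyer share = εs/(εs + |εd|) = 1.8/(1.8 + 1.4) = 0.5625; seller share = |εd|/(εs + |εd|) = 0.4375.

Consumer share = 0.5625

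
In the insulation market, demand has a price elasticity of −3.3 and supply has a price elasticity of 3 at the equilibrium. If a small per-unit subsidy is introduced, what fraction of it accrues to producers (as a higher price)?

Producer share = 11/21

For a small subsidy around the equilibrium, the benefit split depends on the relative slopes, which at a point are proportional to the elasticities.
Buyer share = εs/(εs + |εd|) = 3/(3 + 3.3) = 10/21; seller share = |εd|/(εs + |εd|) = 11/21.
So producers capture 11/21 of the subsidy.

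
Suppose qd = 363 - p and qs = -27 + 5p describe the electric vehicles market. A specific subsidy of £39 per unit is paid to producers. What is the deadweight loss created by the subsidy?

Deadweight loss = £633.75

Pre-subsidy: 363 - p = -27 + 5p gives p* = 65, q* = 298.
With the subsidy, sellers receive ps = pb + 39 for each unit, where pb is the price buyers pay.
Supply in terms of pb becomes qs = -27 + 5(pb + 39) = 168 + 5pb. Setting this equal to demand: 363 - pb = 168 + 5pb, so pb = 32.5.
Sellers receive ps = 32.5 + 39 = 71.5; q' = 363 − 1·32.5 = 330.5.
The subsidy expands output by 330.5 − 298 = 32.5 past the efficient level; on those units the gap between marginal cost and willingness to pay runs from 0 up to 39.
DWL = ½ × 39 × 32.5 = 633.75.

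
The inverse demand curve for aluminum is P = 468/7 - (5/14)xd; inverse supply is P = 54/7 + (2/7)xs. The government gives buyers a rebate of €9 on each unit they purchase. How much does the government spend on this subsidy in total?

Government cost = €954

Pre-subsidy: 468/7 - (5/14)x = 54/7 + (2/7)x gives x* = 92 and P* = 34.
With the rebate, buyers effectively pay Pb = Ps − 9, where Ps is the price sellers receive.
On the curves, Pb = 468/7 - (5/14)x and Ps = 54/7 + (2/7)x; the wedge Ps − Pb = 9 gives 54/7 + (2/7)x − (468/7 - (5/14)x) = 9, so x' = 106.
Then Pb = 468/7 − (5/14)·106 = 29 and Ps = 54/7 + (2/7)·106 = 38.
Government outlay = subsidy × quantity = 9 × 106 = 954.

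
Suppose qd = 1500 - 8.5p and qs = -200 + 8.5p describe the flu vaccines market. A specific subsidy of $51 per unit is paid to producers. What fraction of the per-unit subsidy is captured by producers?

Producer share = 0.5

Pre-subsidy: 1500 - 8.5p = -200 + 8.5p gives p* = 100, q* = 650.
With the subsidy, sellers receive ps = pb + 51 for each unit, where pb is the price buyers pay.
Supply in terms of pb becomes qs = -200 + 8.5(pb + 51) = 233.5 + 8.5pb. Setting this equal to demand: 1500 - 8.5pb = 233.5 + 8.5pb, so pb = 74.5.
Sellers receive ps = 74.5 + 51 = 125.5; q' = 1500 − 8.5·74.5 = 866.75.
Buyers' price falls by p* − pb = 100 − 74.5 = 25.5; sellers' price rises by ps − p* = 125.5 − 100 = 25.5.
So producers capture 25.5/51 = 0.5 of each unit of subsidy.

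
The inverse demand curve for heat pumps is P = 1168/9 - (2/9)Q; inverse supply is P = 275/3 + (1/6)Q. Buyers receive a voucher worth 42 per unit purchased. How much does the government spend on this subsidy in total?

Government cost = 8652

Pre-subsidy: 1168/9 - (2/9)Q = 275/3 + (1/6)Q gives Q* = 98 and P* = 108.
With the rebate, buyers effectively pay Pb = Ps − 42, where Ps is the price sellers receive.
On the curves, Pb = 1168/9 - (2/9)Q and Ps = 275/3 + (1/6)Q; the wedge Ps − Pb = 42 gives 275/3 + (1/6)Q − (1168/9 - (2/9)Q) = 42, so Q' = 206.
Then Pb = 1168/9 − (2/9)·206 = 84 and Ps = 275/3 + (1/6)·206 = 126.
Government outlay = subsidy × quantity = 42 × 206 = 8652.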